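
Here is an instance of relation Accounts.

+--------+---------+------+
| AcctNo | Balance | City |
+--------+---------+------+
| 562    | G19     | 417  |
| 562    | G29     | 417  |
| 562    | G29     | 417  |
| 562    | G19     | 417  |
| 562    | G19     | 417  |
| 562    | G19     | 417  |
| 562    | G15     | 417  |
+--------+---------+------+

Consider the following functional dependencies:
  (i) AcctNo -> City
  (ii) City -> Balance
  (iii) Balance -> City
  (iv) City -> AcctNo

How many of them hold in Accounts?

3

(i) AcctNo -> City: every LHS value maps to a single RHS value — holds.
(ii) City -> Balance: City=417: 7 rows → Balance takes values {G19, G29, G15} — violation — fails.
(iii) Balance -> City: every LHS value maps to a single RHS value — holds.
(iv) City -> AcctNo: every LHS value maps to a single RHS value — holds.
3 of the 4 dependencies hold.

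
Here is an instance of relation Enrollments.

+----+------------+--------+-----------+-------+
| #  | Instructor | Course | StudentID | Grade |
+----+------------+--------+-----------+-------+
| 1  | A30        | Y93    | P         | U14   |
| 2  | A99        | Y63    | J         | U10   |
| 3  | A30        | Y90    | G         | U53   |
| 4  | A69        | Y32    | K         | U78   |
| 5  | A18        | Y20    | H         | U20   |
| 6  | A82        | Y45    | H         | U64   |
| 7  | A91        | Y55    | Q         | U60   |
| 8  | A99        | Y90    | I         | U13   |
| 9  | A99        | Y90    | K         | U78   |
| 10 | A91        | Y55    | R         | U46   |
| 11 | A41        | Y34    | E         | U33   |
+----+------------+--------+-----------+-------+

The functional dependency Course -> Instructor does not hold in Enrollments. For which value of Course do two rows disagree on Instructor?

Course=Y93: row 1 → Instructor = A30 ✓
Course=Y63: row 2 → Instructor = A99 ✓
Course=Y90: rows 3, 8, 9 → Instructor takes values {A30, A99} — violation
Course=Y32: row 4 → Instructor = A69 ✓
Course=Y20: row 5 → Instructor = A18 ✓
Course=Y45: row 6 → Instructor = A82 ✓
Course=Y55: rows 7, 10 → Instructor = A91, A91 ✓
Course=Y34: row 11 → Instructor = A41 ✓
The only Course value with inconsistent Instructor is Course=Y90.

Y90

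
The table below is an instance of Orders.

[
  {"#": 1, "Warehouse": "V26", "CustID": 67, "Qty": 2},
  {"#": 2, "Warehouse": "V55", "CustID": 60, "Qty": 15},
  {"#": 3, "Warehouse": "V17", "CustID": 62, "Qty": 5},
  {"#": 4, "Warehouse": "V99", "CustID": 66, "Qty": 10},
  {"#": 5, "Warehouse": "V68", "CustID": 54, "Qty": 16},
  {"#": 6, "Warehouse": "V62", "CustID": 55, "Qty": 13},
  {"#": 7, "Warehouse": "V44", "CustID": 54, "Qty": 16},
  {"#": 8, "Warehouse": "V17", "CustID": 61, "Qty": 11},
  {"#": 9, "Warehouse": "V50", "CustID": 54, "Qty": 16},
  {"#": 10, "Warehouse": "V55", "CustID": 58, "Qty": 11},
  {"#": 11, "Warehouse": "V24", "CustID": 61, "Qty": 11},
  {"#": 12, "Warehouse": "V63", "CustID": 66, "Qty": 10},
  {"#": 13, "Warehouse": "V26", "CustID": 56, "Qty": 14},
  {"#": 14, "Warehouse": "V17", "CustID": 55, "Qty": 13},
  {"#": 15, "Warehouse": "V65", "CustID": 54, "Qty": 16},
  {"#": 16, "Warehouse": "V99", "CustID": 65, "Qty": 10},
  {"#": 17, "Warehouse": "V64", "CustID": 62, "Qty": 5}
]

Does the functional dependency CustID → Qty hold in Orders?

CustID=67: row 1 → Qty = 2 ✓
CustID=60: row 2 → Qty = 15 ✓
CustID=62: rows 3, 17 → Qty = 5, 5 ✓
CustID=66: rows 4, 12 → Qty = 10, 10 ✓
CustID=54: rows 5, 7, 9, 15 → Qty = 16, 16, 16, 16 ✓
CustID=55: rows 6, 14 → Qty = 13, 13 ✓
CustID=61: rows 8, 11 → Qty = 11, 11 ✓
CustID=58: row 10 → Qty = 11 ✓
CustID=56: row 13 → Qty = 14 ✓
CustID=65: row 16 → Qty = 10 ✓
Every CustID value is associated with a single Qty value, so CustID → Qty holds.

Yes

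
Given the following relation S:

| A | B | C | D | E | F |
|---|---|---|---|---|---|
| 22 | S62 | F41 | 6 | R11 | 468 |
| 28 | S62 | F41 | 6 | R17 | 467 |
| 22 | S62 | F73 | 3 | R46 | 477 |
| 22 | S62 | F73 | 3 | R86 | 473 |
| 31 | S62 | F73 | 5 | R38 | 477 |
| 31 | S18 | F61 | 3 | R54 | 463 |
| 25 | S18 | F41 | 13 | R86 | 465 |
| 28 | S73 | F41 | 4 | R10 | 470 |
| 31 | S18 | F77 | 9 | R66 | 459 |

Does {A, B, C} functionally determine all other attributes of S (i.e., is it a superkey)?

No

Two distinct rows share (A=22, B=S62, C=F73), so {A, B, C} does not determine every attribute — not a superkey.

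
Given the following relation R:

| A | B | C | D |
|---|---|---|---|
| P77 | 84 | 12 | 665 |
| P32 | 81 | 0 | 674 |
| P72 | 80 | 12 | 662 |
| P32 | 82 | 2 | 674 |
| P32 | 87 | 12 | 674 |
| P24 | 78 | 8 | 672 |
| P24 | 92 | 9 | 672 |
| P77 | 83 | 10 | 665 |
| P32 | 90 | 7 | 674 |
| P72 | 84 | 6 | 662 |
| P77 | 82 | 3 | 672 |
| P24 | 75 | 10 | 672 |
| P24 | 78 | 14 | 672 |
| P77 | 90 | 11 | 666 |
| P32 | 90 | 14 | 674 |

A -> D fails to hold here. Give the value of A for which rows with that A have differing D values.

P77

A=P77: 4 rows → D takes values {665, 672, 666} — violation
A=P32: 5 rows → D = 674, 674, 674, 674, 674 ✓
A=P72: 2 rows → D = 662, 662 ✓
A=P24: 4 rows → D = 672, 672, 672, 672 ✓
The only A value with inconsistent D is A=P77.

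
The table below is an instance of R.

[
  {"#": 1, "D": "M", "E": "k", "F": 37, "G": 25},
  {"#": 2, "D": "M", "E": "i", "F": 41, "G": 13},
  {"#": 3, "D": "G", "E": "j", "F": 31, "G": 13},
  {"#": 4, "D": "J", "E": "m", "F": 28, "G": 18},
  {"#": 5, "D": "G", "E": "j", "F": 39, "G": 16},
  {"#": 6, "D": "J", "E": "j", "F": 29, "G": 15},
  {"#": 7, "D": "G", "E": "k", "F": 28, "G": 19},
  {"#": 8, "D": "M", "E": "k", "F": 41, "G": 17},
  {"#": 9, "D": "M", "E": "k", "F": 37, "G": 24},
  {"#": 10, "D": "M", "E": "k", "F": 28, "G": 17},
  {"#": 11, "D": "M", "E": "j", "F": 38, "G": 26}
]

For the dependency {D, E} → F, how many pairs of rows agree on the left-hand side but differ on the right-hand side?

(D=M, E=k): violating pairs (1,8), (1,10), (8,9), (8,10), (9,10) — 5 pairs.
(D=G, E=j): violating pairs (3,5) — 1 pair.

6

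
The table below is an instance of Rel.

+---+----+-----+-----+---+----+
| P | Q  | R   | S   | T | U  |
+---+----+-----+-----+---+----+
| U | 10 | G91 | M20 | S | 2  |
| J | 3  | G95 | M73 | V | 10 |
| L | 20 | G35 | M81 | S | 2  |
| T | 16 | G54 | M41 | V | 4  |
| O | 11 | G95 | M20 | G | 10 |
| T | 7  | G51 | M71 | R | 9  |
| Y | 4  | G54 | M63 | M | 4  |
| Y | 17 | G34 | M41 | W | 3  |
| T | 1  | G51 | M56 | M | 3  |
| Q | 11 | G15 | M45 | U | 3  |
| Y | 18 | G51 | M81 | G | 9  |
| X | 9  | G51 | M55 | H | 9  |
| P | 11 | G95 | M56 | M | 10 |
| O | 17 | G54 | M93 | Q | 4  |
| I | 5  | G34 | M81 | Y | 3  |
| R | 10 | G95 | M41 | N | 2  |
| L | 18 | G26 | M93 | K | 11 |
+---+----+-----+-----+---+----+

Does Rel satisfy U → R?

U=2: 3 rows → R takes values {G91, G35, G95} — violation
U=10: 3 rows → R = G95, G95, G95 ✓
U=4: 3 rows → R = G54, G54, G54 ✓
U=9: 3 rows → R = G51, G51, G51 ✓
U=3: 4 rows → R takes values {G34, G51, G15} — violation
U=11: 1 row → R = G26 ✓
Two rows agree on U but differ on R, so U → R does not hold.

No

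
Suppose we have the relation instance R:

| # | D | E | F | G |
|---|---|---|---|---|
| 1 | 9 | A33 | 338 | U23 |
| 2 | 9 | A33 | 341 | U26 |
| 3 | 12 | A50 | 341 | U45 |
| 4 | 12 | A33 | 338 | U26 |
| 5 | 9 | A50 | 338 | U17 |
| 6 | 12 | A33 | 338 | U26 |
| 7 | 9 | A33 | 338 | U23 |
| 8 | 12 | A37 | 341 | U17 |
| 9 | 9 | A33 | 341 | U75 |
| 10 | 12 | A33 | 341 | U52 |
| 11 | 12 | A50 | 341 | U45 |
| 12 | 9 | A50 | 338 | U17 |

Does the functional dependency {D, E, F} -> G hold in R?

(D=9, E=A33, F=338): rows 1, 7 → G = U23, U23 ✓
(D=9, E=A33, F=341): rows 2, 9 → G takes values {U26, U75} — violation
(D=12, E=A50, F=341): rows 3, 11 → G = U45, U45 ✓
(D=12, E=A33, F=338): rows 4, 6 → G = U26, U26 ✓
(D=9, E=A50, F=338): rows 5, 12 → G = U17, U17 ✓
(D=12, E=A37, F=341): row 8 → G = U17 ✓
(D=12, E=A33, F=341): row 10 → G = U52 ✓
Two rows agree on {D, E, F} but differ on G, so {D, E, F} -> G does not hold.

No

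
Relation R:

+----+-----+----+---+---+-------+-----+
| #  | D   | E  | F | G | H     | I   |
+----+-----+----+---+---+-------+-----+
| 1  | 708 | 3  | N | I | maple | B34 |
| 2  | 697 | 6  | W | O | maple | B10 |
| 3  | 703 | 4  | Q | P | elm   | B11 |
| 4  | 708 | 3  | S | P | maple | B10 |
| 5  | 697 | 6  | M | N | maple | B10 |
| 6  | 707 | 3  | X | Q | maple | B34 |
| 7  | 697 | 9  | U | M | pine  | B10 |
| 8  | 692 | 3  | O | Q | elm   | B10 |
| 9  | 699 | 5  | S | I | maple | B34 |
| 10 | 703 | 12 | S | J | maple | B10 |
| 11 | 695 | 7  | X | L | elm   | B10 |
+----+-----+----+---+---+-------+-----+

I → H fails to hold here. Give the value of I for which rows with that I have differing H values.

B10

I=B34: rows 1, 6, 9 → H = maple, maple, maple ✓
I=B10: rows 2, 4, 5, 7, 8, 10, 11 → H takes values {maple, pine, elm} — violation
I=B11: row 3 → H = elm ✓
The only I value with inconsistent H is I=B10.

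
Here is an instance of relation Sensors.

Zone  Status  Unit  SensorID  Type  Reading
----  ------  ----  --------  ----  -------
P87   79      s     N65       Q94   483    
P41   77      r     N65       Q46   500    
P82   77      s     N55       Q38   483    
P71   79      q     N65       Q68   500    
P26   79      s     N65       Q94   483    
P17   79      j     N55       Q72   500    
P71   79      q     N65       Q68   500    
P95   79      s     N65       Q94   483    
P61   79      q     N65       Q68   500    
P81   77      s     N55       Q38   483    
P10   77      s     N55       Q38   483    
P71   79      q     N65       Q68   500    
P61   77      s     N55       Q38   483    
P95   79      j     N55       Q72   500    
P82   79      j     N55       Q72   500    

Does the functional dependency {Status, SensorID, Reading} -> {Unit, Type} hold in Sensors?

(Status=79, SensorID=N65, Reading=483): 3 rows → {Unit,Type} = (s, Q94), (s, Q94), (s, Q94) ✓
(Status=77, SensorID=N65, Reading=500): 1 row → {Unit,Type} = (r, Q46) ✓
(Status=77, SensorID=N55, Reading=483): 4 rows → {Unit,Type} = (s, Q38), (s, Q38), (s, Q38), (s, Q38) ✓
(Status=79, SensorID=N65, Reading=500): 4 rows → {Unit,Type} = (q, Q68), (q, Q68), (q, Q68), (q, Q68) ✓
(Status=79, SensorID=N55, Reading=500): 3 rows → {Unit,Type} = (j, Q72), (j, Q72), (j, Q72) ✓
Every {Status, SensorID, Reading} value is associated with a single {Unit, Type} value, so {Status, SensorID, Reading} -> {Unit, Type} holds.

Yes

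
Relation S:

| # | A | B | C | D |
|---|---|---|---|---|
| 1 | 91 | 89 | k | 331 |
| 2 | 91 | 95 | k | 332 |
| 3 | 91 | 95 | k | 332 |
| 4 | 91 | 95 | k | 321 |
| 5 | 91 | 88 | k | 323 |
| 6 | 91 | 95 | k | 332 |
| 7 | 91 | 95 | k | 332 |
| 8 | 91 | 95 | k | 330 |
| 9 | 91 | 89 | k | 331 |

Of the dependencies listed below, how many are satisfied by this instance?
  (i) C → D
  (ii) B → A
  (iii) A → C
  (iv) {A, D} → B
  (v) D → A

(i) C → D: C=k: rows 1, 2, 3, 4, 5, 6, 7, 8, 9 → D takes values {331, 332, 321, 323, 330} — violation — fails.
(ii) B → A: every LHS value maps to a single RHS value — holds.
(iii) A → C: every LHS value maps to a single RHS value — holds.
(iv) {A, D} → B: every LHS value maps to a single RHS value — holds.
(v) D → A: every LHS value maps to a single RHS value — holds.
4 of the 5 dependencies hold.

4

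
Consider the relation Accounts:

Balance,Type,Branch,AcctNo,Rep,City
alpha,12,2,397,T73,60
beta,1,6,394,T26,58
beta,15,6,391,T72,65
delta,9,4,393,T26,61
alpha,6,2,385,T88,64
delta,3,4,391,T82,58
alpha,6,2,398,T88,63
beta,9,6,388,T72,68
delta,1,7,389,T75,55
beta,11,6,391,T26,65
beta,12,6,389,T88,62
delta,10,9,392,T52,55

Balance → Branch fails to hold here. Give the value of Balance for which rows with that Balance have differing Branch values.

delta

Balance=alpha: 3 rows → Branch = 2, 2, 2 ✓
Balance=beta: 5 rows → Branch = 6, 6, 6, 6, 6 ✓
Balance=delta: 4 rows → Branch takes values {4, 7, 9} — violation
The only Balance value with inconsistent Branch is Balance=delta.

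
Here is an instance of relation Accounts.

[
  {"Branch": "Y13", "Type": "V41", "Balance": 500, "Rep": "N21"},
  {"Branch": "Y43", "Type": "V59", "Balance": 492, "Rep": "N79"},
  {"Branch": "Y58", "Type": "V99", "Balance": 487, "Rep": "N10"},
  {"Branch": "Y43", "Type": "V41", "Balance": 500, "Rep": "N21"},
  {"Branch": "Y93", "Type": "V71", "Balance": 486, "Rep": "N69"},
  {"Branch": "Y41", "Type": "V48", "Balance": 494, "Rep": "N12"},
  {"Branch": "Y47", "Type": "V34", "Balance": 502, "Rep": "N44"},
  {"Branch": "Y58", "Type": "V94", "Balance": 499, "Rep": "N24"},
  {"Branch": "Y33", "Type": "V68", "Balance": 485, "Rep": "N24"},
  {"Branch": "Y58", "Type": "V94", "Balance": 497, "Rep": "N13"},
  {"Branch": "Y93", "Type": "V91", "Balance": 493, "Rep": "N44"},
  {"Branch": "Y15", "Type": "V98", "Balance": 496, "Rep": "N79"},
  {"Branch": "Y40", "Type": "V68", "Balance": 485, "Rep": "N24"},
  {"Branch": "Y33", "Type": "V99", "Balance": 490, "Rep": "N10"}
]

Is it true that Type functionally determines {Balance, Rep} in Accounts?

Type=V41: 2 rows → {Balance,Rep} = (500, N21), (500, N21) ✓
Type=V59: 1 row → {Balance,Rep} = (492, N79) ✓
Type=V99: 2 rows → {Balance,Rep} takes values {(487, N10), (490, N10)} — violation
Type=V71: 1 row → {Balance,Rep} = (486, N69) ✓
Type=V48: 1 row → {Balance,Rep} = (494, N12) ✓
Type=V34: 1 row → {Balance,Rep} = (502, N44) ✓
Type=V94: 2 rows → {Balance,Rep} takes values {(499, N24), (497, N13)} — violation
Type=V68: 2 rows → {Balance,Rep} = (485, N24), (485, N24) ✓
Type=V91: 1 row → {Balance,Rep} = (493, N44) ✓
Type=V98: 1 row → {Balance,Rep} = (496, N79) ✓
Two rows agree on Type but differ on {Balance, Rep}, so Type -> {Balance, Rep} does not hold.

No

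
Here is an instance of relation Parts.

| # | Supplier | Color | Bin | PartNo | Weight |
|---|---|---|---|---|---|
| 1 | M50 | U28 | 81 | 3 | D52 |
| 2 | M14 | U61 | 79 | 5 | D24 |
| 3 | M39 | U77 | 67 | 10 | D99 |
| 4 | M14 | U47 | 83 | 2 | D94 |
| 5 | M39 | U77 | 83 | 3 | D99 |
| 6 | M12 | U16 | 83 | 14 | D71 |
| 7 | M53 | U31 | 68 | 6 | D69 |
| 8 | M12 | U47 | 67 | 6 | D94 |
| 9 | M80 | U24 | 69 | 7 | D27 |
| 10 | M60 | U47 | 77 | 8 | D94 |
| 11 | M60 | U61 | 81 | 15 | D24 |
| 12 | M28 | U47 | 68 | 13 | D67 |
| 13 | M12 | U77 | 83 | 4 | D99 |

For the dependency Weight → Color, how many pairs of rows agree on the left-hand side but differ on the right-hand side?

Weight=D24: all 2 rows agree on Color — 0 pairs.
Weight=D99: all 3 rows agree on Color — 0 pairs.
Weight=D94: all 3 rows agree on Color — 0 pairs.

0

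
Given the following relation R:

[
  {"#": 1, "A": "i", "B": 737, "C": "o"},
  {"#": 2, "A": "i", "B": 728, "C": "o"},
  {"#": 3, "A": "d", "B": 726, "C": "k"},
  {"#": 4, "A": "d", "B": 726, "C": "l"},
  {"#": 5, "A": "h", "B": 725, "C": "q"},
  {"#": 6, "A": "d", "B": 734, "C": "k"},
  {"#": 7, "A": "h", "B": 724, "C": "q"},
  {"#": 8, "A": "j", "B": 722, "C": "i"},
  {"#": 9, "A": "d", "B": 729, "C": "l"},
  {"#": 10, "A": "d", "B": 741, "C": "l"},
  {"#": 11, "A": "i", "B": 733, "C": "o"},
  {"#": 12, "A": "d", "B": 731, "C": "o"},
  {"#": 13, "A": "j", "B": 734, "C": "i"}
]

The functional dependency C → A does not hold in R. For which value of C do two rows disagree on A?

C=o: rows 1, 2, 11, 12 → A takes values {i, d} — violation
C=k: rows 3, 6 → A = d, d ✓
C=l: rows 4, 9, 10 → A = d, d, d ✓
C=q: rows 5, 7 → A = h, h ✓
C=i: rows 8, 13 → A = j, j ✓
The only C value with inconsistent A is C=o.

o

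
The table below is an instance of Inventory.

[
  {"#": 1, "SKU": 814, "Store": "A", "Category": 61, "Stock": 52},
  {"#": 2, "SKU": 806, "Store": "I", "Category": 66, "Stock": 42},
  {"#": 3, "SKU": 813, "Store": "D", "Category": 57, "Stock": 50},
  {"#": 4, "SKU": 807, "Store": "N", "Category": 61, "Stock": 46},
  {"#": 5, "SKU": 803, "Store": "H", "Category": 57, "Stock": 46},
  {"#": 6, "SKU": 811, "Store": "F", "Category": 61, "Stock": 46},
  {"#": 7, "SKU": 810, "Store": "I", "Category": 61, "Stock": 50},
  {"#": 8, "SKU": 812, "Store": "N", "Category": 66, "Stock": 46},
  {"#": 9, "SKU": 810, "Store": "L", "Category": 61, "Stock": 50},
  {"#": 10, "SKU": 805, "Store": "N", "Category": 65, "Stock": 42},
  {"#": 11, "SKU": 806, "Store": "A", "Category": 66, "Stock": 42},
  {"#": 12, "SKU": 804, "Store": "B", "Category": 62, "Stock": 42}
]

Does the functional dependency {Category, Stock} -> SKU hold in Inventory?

No

(Category=61, Stock=52): row 1 → SKU = 814 ✓
(Category=66, Stock=42): rows 2, 11 → SKU = 806, 806 ✓
(Category=57, Stock=50): row 3 → SKU = 813 ✓
(Category=61, Stock=46): rows 4, 6 → SKU takes values {807, 811} — violation
(Category=57, Stock=46): row 5 → SKU = 803 ✓
(Category=61, Stock=50): rows 7, 9 → SKU = 810, 810 ✓
(Category=66, Stock=46): row 8 → SKU = 812 ✓
(Category=65, Stock=42): row 10 → SKU = 805 ✓
(Category=62, Stock=42): row 12 → SKU = 804 ✓
Two rows agree on {Category, Stock} but differ on SKU, so {Category, Stock} -> SKU does not hold.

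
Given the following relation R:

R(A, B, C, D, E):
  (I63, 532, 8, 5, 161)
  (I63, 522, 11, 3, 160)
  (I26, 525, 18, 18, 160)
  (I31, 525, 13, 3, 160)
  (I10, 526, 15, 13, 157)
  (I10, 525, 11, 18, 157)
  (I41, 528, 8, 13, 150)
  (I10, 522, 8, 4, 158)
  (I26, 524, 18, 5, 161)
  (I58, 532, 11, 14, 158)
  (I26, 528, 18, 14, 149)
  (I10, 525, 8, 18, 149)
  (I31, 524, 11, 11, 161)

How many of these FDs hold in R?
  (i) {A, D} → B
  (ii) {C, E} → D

2

(i) {A, D} → B: every LHS value maps to a single RHS value — holds.
(ii) {C, E} → D: every LHS value maps to a single RHS value — holds.
2 of the 2 dependencies hold.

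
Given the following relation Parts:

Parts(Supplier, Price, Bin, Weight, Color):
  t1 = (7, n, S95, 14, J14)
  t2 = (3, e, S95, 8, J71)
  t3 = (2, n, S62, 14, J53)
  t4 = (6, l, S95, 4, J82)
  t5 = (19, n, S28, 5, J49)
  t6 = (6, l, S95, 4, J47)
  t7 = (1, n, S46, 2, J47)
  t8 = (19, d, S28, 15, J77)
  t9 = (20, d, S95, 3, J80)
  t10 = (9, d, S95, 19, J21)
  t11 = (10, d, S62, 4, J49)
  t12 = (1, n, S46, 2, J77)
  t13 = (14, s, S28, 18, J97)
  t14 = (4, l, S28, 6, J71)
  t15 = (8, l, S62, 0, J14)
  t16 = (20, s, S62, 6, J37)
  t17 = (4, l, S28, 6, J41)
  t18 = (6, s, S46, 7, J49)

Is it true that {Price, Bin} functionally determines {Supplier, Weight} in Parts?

(Price=n, Bin=S95): row 1 → {Supplier,Weight} = (7, 14) ✓
(Price=e, Bin=S95): row 2 → {Supplier,Weight} = (3, 8) ✓
(Price=n, Bin=S62): row 3 → {Supplier,Weight} = (2, 14) ✓
(Price=l, Bin=S95): rows 4, 6 → {Supplier,Weight} = (6, 4), (6, 4) ✓
(Price=n, Bin=S28): row 5 → {Supplier,Weight} = (19, 5) ✓
(Price=n, Bin=S46): rows 7, 12 → {Supplier,Weight} = (1, 2), (1, 2) ✓
(Price=d, Bin=S28): row 8 → {Supplier,Weight} = (19, 15) ✓
(Price=d, Bin=S95): rows 9, 10 → {Supplier,Weight} takes values {(20, 3), (9, 19)} — violation
(Price=d, Bin=S62): row 11 → {Supplier,Weight} = (10, 4) ✓
(Price=s, Bin=S28): row 13 → {Supplier,Weight} = (14, 18) ✓
(Price=l, Bin=S28): rows 14, 17 → {Supplier,Weight} = (4, 6), (4, 6) ✓
(Price=l, Bin=S62): row 15 → {Supplier,Weight} = (8, 0) ✓
(Price=s, Bin=S62): row 16 → {Supplier,Weight} = (20, 6) ✓
(Price=s, Bin=S46): row 18 → {Supplier,Weight} = (6, 7) ✓
Two rows agree on {Price, Bin} but differ on {Supplier, Weight}, so {Price, Bin} -> {Supplier, Weight} does not hold.

No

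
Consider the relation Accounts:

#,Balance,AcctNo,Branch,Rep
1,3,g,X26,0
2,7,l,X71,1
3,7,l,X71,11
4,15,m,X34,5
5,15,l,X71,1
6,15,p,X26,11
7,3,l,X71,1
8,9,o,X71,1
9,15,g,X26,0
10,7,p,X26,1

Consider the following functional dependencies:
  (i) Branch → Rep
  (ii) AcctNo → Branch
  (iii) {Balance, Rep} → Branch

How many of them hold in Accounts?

(i) Branch → Rep: Branch=X26: rows 1, 6, 9, 10 → Rep takes values {0, 11, 1} — violation; Branch=X71: rows 2, 3, 5, 7, 8 → Rep takes values {1, 11} — violation — fails.
(ii) AcctNo → Branch: every LHS value maps to a single RHS value — holds.
(iii) {Balance, Rep} → Branch: (Balance=7, Rep=1): rows 2, 10 → Branch takes values {X71, X26} — violation — fails.
1 of the 3 dependencies holds.

1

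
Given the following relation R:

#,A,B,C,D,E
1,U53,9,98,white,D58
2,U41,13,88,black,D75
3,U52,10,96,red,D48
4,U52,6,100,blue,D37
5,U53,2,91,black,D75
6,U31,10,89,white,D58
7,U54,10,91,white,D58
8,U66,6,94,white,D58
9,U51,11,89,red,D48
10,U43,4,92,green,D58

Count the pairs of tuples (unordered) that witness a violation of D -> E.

D=white: all 4 rows agree on E — 0 pairs.
D=black: all 2 rows agree on E — 0 pairs.
D=red: all 2 rows agree on E — 0 pairs.

0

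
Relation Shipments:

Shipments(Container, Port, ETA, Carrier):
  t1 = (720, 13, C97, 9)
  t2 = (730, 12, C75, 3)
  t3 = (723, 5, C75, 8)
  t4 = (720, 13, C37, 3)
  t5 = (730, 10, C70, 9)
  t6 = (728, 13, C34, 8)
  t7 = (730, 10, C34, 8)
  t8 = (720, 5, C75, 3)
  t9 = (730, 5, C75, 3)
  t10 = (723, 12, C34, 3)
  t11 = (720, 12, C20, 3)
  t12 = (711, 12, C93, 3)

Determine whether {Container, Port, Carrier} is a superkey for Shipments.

All 12 rows have distinct {Container, Port, Carrier} values, so {Container, Port, Carrier} → (all attributes) holds and {Container, Port, Carrier} is a superkey.

Yes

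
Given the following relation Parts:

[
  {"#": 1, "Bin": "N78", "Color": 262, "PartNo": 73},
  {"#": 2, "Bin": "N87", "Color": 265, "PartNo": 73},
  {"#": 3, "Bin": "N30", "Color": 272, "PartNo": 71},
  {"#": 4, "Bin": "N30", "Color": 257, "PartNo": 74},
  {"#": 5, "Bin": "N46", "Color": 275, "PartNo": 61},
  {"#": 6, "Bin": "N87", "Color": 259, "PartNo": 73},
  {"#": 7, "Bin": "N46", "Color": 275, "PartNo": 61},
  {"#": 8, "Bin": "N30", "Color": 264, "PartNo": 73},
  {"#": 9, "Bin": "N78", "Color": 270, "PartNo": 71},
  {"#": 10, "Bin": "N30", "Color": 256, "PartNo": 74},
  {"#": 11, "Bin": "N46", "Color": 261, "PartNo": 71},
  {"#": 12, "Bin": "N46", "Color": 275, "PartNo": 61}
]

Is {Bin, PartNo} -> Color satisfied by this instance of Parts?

No

(Bin=N78, PartNo=73): row 1 → Color = 262 ✓
(Bin=N87, PartNo=73): rows 2, 6 → Color takes values {265, 259} — violation
(Bin=N30, PartNo=71): row 3 → Color = 272 ✓
(Bin=N30, PartNo=74): rows 4, 10 → Color takes values {257, 256} — violation
(Bin=N46, PartNo=61): rows 5, 7, 12 → Color = 275, 275, 275 ✓
(Bin=N30, PartNo=73): row 8 → Color = 264 ✓
(Bin=N78, PartNo=71): row 9 → Color = 270 ✓
(Bin=N46, PartNo=71): row 11 → Color = 261 ✓
Two rows agree on {Bin, PartNo} but differ on Color, so {Bin, PartNo} -> Color does not hold.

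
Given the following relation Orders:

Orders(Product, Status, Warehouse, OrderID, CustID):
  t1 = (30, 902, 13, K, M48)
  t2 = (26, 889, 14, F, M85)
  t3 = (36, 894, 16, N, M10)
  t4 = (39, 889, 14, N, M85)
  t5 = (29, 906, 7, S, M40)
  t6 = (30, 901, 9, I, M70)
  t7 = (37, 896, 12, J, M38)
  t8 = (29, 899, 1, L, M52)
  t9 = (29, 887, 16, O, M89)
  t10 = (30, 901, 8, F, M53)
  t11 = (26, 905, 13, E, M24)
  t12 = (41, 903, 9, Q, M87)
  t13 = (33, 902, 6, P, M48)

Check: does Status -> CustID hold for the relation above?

No

Status=902: rows 1, 13 → CustID = M48, M48 ✓
Status=889: rows 2, 4 → CustID = M85, M85 ✓
Status=894: row 3 → CustID = M10 ✓
Status=906: row 5 → CustID = M40 ✓
Status=901: rows 6, 10 → CustID takes values {M70, M53} — violation
Status=896: row 7 → CustID = M38 ✓
Status=899: row 8 → CustID = M52 ✓
Status=887: row 9 → CustID = M89 ✓
Status=905: row 11 → CustID = M24 ✓
Status=903: row 12 → CustID = M87 ✓
Two rows agree on Status but differ on CustID, so Status -> CustID does not hold.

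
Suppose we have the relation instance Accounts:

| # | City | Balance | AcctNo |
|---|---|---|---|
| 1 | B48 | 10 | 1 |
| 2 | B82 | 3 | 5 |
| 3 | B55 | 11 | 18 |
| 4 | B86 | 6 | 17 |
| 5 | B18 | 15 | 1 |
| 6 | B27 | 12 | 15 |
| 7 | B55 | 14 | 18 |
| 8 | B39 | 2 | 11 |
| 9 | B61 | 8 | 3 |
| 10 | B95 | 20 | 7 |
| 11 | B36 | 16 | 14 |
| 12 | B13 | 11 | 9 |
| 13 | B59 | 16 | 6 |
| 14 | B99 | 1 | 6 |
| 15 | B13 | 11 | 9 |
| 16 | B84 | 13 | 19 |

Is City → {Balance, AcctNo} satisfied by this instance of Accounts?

City=B48: row 1 → {Balance,AcctNo} = (10, 1) ✓
City=B82: row 2 → {Balance,AcctNo} = (3, 5) ✓
City=B55: rows 3, 7 → {Balance,AcctNo} takes values {(11, 18), (14, 18)} — violation
City=B86: row 4 → {Balance,AcctNo} = (6, 17) ✓
City=B18: row 5 → {Balance,AcctNo} = (15, 1) ✓
City=B27: row 6 → {Balance,AcctNo} = (12, 15) ✓
City=B39: row 8 → {Balance,AcctNo} = (2, 11) ✓
City=B61: row 9 → {Balance,AcctNo} = (8, 3) ✓
City=B95: row 10 → {Balance,AcctNo} = (20, 7) ✓
City=B36: row 11 → {Balance,AcctNo} = (16, 14) ✓
City=B13: rows 12, 15 → {Balance,AcctNo} = (11, 9), (11, 9) ✓
City=B59: row 13 → {Balance,AcctNo} = (16, 6) ✓
City=B99: row 14 → {Balance,AcctNo} = (1, 6) ✓
City=B84: row 16 → {Balance,AcctNo} = (13, 19) ✓
Two rows agree on City but differ on {Balance, AcctNo}, so City → {Balance, AcctNo} does not hold.

No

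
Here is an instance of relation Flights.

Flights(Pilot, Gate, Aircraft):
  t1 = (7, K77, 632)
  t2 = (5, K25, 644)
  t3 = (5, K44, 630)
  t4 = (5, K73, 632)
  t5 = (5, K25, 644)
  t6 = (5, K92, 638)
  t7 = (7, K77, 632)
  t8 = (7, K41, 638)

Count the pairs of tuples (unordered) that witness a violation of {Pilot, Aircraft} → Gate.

(Pilot=7, Aircraft=632): all 2 rows agree on Gate — 0 pairs.
(Pilot=5, Aircraft=644): all 2 rows agree on Gate — 0 pairs.

0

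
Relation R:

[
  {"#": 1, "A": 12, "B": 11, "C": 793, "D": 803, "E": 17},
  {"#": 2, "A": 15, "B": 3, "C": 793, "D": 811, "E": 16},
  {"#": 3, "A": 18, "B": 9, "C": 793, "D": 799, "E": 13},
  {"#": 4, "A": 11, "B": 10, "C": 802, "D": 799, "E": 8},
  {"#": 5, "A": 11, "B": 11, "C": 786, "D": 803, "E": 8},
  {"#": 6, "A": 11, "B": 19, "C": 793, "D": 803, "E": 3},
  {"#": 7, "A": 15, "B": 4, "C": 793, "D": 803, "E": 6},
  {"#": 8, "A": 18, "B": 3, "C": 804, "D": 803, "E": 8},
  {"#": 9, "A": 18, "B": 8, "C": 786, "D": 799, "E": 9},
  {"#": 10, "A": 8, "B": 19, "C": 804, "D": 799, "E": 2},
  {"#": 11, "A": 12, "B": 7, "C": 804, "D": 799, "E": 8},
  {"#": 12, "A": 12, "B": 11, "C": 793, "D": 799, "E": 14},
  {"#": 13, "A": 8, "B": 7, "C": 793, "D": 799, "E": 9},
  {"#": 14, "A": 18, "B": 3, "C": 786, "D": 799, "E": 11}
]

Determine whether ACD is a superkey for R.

Rows 9 and 14 have the same ACD value (A=18, C=786, D=799) but are distinct tuples, so ACD does not determine every attribute — not a superkey.

No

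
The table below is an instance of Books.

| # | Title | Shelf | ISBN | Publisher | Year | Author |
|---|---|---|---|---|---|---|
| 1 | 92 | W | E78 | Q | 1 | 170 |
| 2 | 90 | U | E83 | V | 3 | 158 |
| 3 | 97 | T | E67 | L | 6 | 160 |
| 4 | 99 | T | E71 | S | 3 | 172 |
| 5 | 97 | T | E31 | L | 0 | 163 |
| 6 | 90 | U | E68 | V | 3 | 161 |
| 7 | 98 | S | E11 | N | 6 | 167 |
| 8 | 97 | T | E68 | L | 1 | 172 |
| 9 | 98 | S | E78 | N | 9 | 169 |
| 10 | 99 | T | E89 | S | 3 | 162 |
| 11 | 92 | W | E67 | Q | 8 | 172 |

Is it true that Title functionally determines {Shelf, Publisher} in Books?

Yes

Title=92: rows 1, 11 → {Shelf,Publisher} = (W, Q), (W, Q) ✓
Title=90: rows 2, 6 → {Shelf,Publisher} = (U, V), (U, V) ✓
Title=97: rows 3, 5, 8 → {Shelf,Publisher} = (T, L), (T, L), (T, L) ✓
Title=99: rows 4, 10 → {Shelf,Publisher} = (T, S), (T, S) ✓
Title=98: rows 7, 9 → {Shelf,Publisher} = (S, N), (S, N) ✓
Every Title value is associated with a single {Shelf, Publisher} value, so Title → {Shelf, Publisher} holds.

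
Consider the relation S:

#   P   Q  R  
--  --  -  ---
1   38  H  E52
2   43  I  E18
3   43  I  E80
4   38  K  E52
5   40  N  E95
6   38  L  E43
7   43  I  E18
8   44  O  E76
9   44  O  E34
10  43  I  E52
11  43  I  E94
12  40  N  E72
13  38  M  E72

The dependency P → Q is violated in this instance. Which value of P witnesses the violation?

P=38: rows 1, 4, 6, 13 → Q takes values {H, K, L, M} — violation
P=43: rows 2, 3, 7, 10, 11 → Q = I, I, I, I, I ✓
P=40: rows 5, 12 → Q = N, N ✓
P=44: rows 8, 9 → Q = O, O ✓
The only P value with inconsistent Q is P=38.

38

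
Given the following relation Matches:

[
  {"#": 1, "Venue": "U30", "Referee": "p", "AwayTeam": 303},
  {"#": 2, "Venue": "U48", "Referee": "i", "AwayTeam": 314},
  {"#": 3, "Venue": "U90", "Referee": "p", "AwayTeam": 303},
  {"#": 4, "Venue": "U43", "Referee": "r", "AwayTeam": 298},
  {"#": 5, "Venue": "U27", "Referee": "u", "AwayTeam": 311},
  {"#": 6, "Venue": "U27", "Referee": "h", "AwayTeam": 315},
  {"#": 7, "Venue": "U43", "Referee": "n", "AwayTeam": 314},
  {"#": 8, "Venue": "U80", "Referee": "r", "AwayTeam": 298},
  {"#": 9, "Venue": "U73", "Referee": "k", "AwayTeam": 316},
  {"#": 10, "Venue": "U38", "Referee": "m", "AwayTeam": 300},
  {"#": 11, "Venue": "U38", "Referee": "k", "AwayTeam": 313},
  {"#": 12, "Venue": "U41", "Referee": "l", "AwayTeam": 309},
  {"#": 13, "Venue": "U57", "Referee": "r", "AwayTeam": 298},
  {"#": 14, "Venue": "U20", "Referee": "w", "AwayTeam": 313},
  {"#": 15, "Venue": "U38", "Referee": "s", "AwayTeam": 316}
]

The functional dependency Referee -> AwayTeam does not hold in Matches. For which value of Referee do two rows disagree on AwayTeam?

Referee=p: rows 1, 3 → AwayTeam = 303, 303 ✓
Referee=i: row 2 → AwayTeam = 314 ✓
Referee=r: rows 4, 8, 13 → AwayTeam = 298, 298, 298 ✓
Referee=u: row 5 → AwayTeam = 311 ✓
Referee=h: row 6 → AwayTeam = 315 ✓
Referee=n: row 7 → AwayTeam = 314 ✓
Referee=k: rows 9, 11 → AwayTeam takes values {316, 313} — violation
Referee=m: row 10 → AwayTeam = 300 ✓
Referee=l: row 12 → AwayTeam = 309 ✓
Referee=w: row 14 → AwayTeam = 313 ✓
Referee=s: row 15 → AwayTeam = 316 ✓
The only Referee value with inconsistent AwayTeam is Referee=k.

k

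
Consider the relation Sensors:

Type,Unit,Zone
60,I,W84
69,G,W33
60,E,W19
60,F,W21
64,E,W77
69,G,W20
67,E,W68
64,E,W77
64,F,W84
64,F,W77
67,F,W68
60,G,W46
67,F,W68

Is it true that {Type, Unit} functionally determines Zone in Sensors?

(Type=60, Unit=I): 1 row → Zone = W84 ✓
(Type=69, Unit=G): 2 rows → Zone takes values {W33, W20} — violation
(Type=60, Unit=E): 1 row → Zone = W19 ✓
(Type=60, Unit=F): 1 row → Zone = W21 ✓
(Type=64, Unit=E): 2 rows → Zone = W77, W77 ✓
(Type=67, Unit=E): 1 row → Zone = W68 ✓
(Type=64, Unit=F): 2 rows → Zone takes values {W84, W77} — violation
(Type=67, Unit=F): 2 rows → Zone = W68, W68 ✓
(Type=60, Unit=G): 1 row → Zone = W46 ✓
Two rows agree on {Type, Unit} but differ on Zone, so {Type, Unit} → Zone does not hold.

No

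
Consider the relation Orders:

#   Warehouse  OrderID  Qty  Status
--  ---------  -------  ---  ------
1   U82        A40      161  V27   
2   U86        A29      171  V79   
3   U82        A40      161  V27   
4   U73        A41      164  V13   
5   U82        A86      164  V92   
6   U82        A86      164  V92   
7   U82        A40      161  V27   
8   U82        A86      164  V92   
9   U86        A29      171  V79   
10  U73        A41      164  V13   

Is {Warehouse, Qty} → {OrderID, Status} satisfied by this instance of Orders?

Yes

(Warehouse=U82, Qty=161): rows 1, 3, 7 → {OrderID,Status} = (A40, V27), (A40, V27), (A40, V27) ✓
(Warehouse=U86, Qty=171): rows 2, 9 → {OrderID,Status} = (A29, V79), (A29, V79) ✓
(Warehouse=U73, Qty=164): rows 4, 10 → {OrderID,Status} = (A41, V13), (A41, V13) ✓
(Warehouse=U82, Qty=164): rows 5, 6, 8 → {OrderID,Status} = (A86, V92), (A86, V92), (A86, V92) ✓
Every {Warehouse, Qty} value is associated with a single {OrderID, Status} value, so {Warehouse, Qty} → {OrderID, Status} holds.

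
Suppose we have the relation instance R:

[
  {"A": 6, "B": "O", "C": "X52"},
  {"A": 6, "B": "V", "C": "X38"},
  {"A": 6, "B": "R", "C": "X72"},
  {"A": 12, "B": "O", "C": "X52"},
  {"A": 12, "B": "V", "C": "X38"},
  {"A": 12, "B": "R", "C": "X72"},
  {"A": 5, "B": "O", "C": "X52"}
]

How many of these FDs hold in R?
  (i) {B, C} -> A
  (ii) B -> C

(i) {B, C} -> A: (B=O, C=X52): 3 rows → A takes values {6, 12, 5} — violation; (B=V, C=X38): 2 rows → A takes values {6, 12} — violation; (B=R, C=X72): 2 rows → A takes values {6, 12} — violation — fails.
(ii) B -> C: every LHS value maps to a single RHS value — holds.
1 of the 2 dependencies holds.

1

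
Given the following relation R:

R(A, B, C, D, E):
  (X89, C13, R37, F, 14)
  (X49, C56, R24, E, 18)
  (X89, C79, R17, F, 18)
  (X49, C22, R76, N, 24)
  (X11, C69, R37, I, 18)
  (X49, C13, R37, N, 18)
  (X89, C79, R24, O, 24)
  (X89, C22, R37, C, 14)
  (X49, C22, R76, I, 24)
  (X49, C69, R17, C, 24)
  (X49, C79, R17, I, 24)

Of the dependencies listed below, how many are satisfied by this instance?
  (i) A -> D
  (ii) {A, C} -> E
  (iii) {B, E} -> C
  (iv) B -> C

1

(i) A -> D: A=X89: 4 rows → D takes values {F, O, C} — violation; A=X49: 6 rows → D takes values {E, N, I, C} — violation — fails.
(ii) {A, C} -> E: every LHS value maps to a single RHS value — holds.
(iii) {B, E} -> C: (B=C79, E=24): 2 rows → C takes values {R24, R17} — violation — fails.
(iv) B -> C: B=C79: 3 rows → C takes values {R17, R24} — violation; B=C22: 3 rows → C takes values {R76, R37} — violation; B=C69: 2 rows → C takes values {R37, R17} — violation — fails.
1 of the 4 dependencies holds.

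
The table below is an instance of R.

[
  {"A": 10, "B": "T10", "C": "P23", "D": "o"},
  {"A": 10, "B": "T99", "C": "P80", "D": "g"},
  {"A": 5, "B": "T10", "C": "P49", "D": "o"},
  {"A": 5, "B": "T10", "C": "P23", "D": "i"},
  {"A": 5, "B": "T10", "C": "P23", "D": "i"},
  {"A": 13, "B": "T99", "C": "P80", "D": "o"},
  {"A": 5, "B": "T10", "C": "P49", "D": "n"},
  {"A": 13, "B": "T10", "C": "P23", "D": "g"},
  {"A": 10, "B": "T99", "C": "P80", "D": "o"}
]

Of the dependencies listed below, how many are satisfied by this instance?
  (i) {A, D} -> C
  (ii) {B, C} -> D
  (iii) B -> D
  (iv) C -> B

(i) {A, D} -> C: (A=10, D=o): 2 rows → C takes values {P23, P80} — violation — fails.
(ii) {B, C} -> D: (B=T10, C=P23): 4 rows → D takes values {o, i, g} — violation; (B=T99, C=P80): 3 rows → D takes values {g, o} — violation; (B=T10, C=P49): 2 rows → D takes values {o, n} — violation — fails.
(iii) B -> D: B=T10: 6 rows → D takes values {o, i, n, g} — violation; B=T99: 3 rows → D takes values {g, o} — violation — fails.
(iv) C -> B: every LHS value maps to a single RHS value — holds.
1 of the 4 dependencies holds.

1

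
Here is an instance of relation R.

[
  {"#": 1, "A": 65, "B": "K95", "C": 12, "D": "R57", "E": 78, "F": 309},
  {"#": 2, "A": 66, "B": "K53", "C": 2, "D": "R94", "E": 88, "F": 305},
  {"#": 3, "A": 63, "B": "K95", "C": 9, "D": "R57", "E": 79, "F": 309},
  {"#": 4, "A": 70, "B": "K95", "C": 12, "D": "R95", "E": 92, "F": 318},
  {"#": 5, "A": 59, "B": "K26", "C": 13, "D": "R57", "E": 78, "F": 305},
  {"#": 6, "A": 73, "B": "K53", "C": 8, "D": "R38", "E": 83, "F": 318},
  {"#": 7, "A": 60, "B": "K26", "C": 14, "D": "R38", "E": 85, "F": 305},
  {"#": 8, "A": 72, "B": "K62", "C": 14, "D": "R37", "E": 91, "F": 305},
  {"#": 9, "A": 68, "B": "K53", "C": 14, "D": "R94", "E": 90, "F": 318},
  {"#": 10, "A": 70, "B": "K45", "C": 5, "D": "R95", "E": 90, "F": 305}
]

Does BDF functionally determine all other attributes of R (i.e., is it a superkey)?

No

Rows 1 and 3 have the same BDF value (B=K95, D=R57, F=309) but are distinct tuples, so BDF does not determine every attribute — not a superkey.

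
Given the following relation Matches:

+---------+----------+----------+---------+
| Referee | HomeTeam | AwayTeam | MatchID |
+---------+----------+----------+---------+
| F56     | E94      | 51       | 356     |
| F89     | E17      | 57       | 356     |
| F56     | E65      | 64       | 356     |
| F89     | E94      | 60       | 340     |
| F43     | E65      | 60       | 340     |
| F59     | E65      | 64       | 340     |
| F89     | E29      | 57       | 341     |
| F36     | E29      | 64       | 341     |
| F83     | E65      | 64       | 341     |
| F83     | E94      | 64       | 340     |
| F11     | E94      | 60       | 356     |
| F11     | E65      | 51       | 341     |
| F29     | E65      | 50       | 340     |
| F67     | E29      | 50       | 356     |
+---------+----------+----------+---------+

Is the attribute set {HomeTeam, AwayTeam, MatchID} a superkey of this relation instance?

All 14 rows have distinct {HomeTeam, AwayTeam, MatchID} values, so {HomeTeam, AwayTeam, MatchID} → (all attributes) holds and {HomeTeam, AwayTeam, MatchID} is a superkey.

Yes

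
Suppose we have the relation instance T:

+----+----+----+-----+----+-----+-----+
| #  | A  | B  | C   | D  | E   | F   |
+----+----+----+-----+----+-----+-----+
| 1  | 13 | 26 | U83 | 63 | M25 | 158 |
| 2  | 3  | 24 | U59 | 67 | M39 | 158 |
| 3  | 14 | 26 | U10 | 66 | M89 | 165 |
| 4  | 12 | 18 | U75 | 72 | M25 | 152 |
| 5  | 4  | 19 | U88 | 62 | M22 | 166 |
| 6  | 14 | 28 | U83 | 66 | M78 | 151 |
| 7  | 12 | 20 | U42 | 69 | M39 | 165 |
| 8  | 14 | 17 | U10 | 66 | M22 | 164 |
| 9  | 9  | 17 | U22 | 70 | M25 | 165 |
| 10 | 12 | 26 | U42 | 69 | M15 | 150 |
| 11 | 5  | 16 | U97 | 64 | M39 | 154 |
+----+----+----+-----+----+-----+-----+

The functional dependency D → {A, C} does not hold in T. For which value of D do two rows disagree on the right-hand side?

66

D=63: row 1 → {A,C} = (13, U83) ✓
D=67: row 2 → {A,C} = (3, U59) ✓
D=66: rows 3, 6, 8 → {A,C} takes values {(14, U10), (14, U83)} — violation
D=72: row 4 → {A,C} = (12, U75) ✓
D=62: row 5 → {A,C} = (4, U88) ✓
D=69: rows 7, 10 → {A,C} = (12, U42), (12, U42) ✓
D=70: row 9 → {A,C} = (9, U22) ✓
D=64: row 11 → {A,C} = (5, U97) ✓
The only D value with inconsistent RHS is D=66.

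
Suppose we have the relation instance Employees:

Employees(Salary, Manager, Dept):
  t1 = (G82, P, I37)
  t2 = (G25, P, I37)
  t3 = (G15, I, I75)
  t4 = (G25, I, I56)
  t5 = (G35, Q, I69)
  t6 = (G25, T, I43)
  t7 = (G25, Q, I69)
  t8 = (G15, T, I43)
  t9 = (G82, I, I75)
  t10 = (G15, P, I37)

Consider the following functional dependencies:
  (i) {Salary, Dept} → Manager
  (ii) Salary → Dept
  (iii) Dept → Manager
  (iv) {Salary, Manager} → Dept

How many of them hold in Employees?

(i) {Salary, Dept} → Manager: every LHS value maps to a single RHS value — holds.
(ii) Salary → Dept: Salary=G82: rows 1, 9 → Dept takes values {I37, I75} — violation; Salary=G25: rows 2, 4, 6, 7 → Dept takes values {I37, I56, I43, I69} — violation; Salary=G15: rows 3, 8, 10 → Dept takes values {I75, I43, I37} — violation — fails.
(iii) Dept → Manager: every LHS value maps to a single RHS value — holds.
(iv) {Salary, Manager} → Dept: every LHS value maps to a single RHS value — holds.
3 of the 4 dependencies hold.

3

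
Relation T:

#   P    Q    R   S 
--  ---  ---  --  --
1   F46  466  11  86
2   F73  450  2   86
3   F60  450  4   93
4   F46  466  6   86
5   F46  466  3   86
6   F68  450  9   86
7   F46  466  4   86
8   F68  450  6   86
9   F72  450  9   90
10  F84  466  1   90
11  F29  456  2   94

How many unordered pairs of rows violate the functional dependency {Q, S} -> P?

2

(Q=466, S=86): all 4 rows agree on P — 0 pairs.
(Q=450, S=86): violating pairs (2,6), (2,8) — 2 pairs.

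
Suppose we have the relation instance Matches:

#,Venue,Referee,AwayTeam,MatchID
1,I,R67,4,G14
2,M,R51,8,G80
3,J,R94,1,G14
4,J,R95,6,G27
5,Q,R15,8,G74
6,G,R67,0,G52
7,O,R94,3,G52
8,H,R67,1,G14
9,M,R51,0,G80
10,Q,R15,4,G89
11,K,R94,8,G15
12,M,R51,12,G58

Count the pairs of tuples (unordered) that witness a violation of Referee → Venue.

6

Referee=R67: violating pairs (1,6), (1,8), (6,8) — 3 pairs.
Referee=R51: all 3 rows agree on Venue — 0 pairs.
Referee=R94: violating pairs (3,7), (3,11), (7,11) — 3 pairs.
Referee=R15: all 2 rows agree on Venue — 0 pairs.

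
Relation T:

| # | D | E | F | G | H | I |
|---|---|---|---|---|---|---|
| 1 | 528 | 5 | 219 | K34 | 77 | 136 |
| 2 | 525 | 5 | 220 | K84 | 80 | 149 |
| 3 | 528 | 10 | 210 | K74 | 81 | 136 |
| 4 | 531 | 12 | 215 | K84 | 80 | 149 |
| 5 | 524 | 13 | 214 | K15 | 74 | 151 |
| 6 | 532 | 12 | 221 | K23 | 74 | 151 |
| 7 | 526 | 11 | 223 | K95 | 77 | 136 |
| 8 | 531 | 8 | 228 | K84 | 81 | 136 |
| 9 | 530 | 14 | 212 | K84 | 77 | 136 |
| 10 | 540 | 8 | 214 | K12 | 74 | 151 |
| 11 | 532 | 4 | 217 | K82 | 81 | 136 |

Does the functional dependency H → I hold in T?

H=77: rows 1, 7, 9 → I = 136, 136, 136 ✓
H=80: rows 2, 4 → I = 149, 149 ✓
H=81: rows 3, 8, 11 → I = 136, 136, 136 ✓
H=74: rows 5, 6, 10 → I = 151, 151, 151 ✓
Every H value is associated with a single I value, so H → I holds.

Yes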